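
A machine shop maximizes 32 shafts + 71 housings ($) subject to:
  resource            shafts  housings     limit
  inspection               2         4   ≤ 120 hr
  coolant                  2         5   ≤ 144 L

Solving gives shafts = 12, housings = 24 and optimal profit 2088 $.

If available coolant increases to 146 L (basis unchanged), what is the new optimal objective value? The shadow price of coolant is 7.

Δb = 2, so new z* = 2088 + (7)·(2) = 2088 + 14 = 2102.

2102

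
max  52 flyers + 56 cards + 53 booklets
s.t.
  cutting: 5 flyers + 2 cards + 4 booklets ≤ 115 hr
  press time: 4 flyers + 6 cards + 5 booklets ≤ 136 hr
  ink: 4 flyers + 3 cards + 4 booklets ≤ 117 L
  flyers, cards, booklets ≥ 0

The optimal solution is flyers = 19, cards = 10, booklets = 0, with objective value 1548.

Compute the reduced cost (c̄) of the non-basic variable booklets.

At the optimum: cutting uses 115 of 115 (binding); press time uses 136 of 136 (binding); ink uses 106 of 117 (slack = 11).
Slack constraints have shadow price 0 (complementary slackness).
The binding rows give the dual system: 5·y_cutting + 4·y_press time = 52 and 2·y_cutting + 6·y_press time = 56.
This yields shadow prices y_cutting = 4, y_press time = 8.
Reduced cost of booklets: c₃ − yᵀa₃ = 53 − (4·4 + 8·5) = 53 − 56 = -3.

-3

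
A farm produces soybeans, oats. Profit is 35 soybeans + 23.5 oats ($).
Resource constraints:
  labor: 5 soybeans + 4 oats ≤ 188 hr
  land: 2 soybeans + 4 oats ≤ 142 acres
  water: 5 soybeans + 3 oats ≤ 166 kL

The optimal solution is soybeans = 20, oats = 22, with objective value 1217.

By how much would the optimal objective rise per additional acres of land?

0

At the optimum: labor uses 188 of 188 (binding); land uses 128 of 142 (slack = 14); water uses 166 of 166 (binding).
Since land is not tight, its dual is 0.
From A_Bᵀ y = c: 5·y_labor + 5·y_water = 35; 4·y_labor + 3·y_water = 23.5.
Solving: y_labor = 2.5, y_water = 4.5.
Shadow price of land = 0.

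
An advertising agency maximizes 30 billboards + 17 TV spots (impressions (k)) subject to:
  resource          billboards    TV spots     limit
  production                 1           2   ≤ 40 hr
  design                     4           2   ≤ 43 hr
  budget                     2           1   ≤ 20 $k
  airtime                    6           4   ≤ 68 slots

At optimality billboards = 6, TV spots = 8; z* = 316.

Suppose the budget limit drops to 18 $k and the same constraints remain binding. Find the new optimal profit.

Binding: budget and airtime. Non-binding: production (18 unused), design (3 unused).
By complementary slackness, y = 0 for the non-binding constraints.
The binding rows give the dual system: 2·y_budget + 6·y_airtime = 30 and 1·y_budget + 4·y_airtime = 17.
Solving: y_budget = 9, y_airtime = 2.
Δz = y_budget·Δb = 9 × (-2) = -18, so new z* = 316 − 18 = 298.

298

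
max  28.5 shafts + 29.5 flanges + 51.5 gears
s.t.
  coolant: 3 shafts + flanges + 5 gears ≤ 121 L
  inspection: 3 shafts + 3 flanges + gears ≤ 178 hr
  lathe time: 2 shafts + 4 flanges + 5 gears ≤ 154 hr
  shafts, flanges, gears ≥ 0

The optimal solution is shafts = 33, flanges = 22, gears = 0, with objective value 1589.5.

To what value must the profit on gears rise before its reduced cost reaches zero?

Check each constraint at x*: coolant 121/121 (tight); inspection 165/178 (slack 13); lathe time 154/154 (tight).
Slack constraints have shadow price 0 (complementary slackness).
Dual feasibility on the basic columns requires 3·y_coolant + 2·y_lathe time = 28.5, 1·y_coolant + 4·y_lathe time = 29.5.
Solving: y_coolant = 5.5, y_lathe time = 6.
gears enters the basis when its profit ≥ yᵀa₃ = 5.5·5 + 6·5 = 57.5.

57.5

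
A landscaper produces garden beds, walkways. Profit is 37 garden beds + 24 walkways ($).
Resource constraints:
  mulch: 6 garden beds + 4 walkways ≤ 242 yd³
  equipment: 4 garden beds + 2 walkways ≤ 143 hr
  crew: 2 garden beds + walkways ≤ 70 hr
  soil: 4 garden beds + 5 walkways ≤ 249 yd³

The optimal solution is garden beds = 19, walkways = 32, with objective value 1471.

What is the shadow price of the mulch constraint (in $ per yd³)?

Binding: mulch and crew. Non-binding: equipment (3 unused), soil (13 unused).
By complementary slackness, y = 0 for the non-binding constraints.
From A_Bᵀ y = c: 6·y_mulch + 2·y_crew = 37; 4·y_mulch + 1·y_crew = 24.
Solving: y_mulch = 5.5, y_crew = 2.
Shadow price of mulch = 5.5.

5.5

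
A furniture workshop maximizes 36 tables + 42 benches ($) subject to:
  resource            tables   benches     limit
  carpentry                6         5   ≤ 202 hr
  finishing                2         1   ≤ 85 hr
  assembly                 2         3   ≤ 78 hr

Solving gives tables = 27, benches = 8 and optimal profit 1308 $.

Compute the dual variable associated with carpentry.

Check each constraint at x*: carpentry 202/202 (tight); finishing 62/85 (slack 23); assembly 78/78 (tight).
By complementary slackness, y = 0 for the non-binding constraint.
The binding rows give the dual system: 6·y_carpentry + 2·y_assembly = 36 and 5·y_carpentry + 3·y_assembly = 42.
→ y_carpentry = 3 and y_assembly = 9.
Shadow price of carpentry = 3.

3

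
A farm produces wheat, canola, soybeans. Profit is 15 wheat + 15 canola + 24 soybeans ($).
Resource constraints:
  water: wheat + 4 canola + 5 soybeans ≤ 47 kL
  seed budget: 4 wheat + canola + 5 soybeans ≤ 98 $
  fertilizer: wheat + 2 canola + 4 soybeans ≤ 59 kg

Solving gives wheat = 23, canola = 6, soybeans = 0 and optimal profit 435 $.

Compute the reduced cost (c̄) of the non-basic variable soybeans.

-6

Check each constraint at x*: water 47/47 (tight); seed budget 98/98 (tight); fertilizer 35/59 (slack 24).
By complementary slackness, y = 0 for the non-binding constraint.
From A_Bᵀ y = c: 1·y_water + 4·y_seed budget = 15; 4·y_water + 1·y_seed budget = 15.
→ y_water = 3 and y_seed budget = 3.
Reduced cost of soybeans: c₃ − yᵀa₃ = 24 − (3·5 + 3·5) = 24 − 30 = -6.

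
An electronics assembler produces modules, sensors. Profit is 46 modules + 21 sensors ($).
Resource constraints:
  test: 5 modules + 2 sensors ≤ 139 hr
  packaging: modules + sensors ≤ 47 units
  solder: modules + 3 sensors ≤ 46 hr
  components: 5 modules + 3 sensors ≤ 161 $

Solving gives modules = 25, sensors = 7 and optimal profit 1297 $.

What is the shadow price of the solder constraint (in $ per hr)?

At the optimum: test uses 139 of 139 (binding); packaging uses 32 of 47 (slack = 15); solder uses 46 of 46 (binding); components uses 146 of 161 (slack = 15).
By complementary slackness, y = 0 for the non-binding constraints.
The binding rows give the dual system: 5·y_test + 1·y_solder = 46 and 2·y_test + 3·y_solder = 21.
This yields shadow prices y_test = 9, y_solder = 1.
Shadow price of solder = 1.

1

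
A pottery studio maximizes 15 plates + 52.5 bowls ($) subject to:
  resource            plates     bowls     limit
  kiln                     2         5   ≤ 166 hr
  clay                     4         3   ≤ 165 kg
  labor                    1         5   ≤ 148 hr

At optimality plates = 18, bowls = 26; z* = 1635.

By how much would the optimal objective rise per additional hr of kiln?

Binding: kiln and labor. Non-binding: clay (15 unused).
Since clay is not tight, its dual is 0.
Dual feasibility on the basic columns requires 2·y_kiln + 1·y_labor = 15, 5·y_kiln + 5·y_labor = 52.5.
Solving: y_kiln = 4.5, y_labor = 6.
Shadow price of kiln = 4.5.

4.5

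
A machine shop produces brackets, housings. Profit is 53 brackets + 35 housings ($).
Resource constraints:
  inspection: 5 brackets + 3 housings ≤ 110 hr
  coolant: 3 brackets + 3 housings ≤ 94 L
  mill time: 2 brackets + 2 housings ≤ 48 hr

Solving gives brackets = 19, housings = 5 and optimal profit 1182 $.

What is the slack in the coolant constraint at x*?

coolant used = 3·19 + 3·5 = 72; slack = 94 − 72 = 22.

22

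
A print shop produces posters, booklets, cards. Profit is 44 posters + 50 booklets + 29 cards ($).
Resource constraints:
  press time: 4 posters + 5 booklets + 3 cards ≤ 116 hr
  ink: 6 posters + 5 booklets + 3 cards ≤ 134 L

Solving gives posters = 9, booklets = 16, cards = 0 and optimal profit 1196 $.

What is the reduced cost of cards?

At the optimum: press time uses 116 of 116 (binding); ink uses 134 of 134 (binding).
Dual feasibility on the basic columns requires 4·y_press time + 6·y_ink = 44, 5·y_press time + 5·y_ink = 50.
This yields shadow prices y_press time = 8, y_ink = 2.
Reduced cost of cards: c₃ − yᵀa₃ = 29 − (8·3 + 2·3) = 29 − 30 = -1.

-1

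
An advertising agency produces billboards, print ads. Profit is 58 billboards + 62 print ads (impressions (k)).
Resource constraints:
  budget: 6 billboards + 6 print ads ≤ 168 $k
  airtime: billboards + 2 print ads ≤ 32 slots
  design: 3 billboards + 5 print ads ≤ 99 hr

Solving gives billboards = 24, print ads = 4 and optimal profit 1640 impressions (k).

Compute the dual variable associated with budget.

Binding: budget and airtime. Non-binding: design (7 unused).
By complementary slackness, y = 0 for the non-binding constraint.
The binding rows give the dual system: 6·y_budget + 1·y_airtime = 58 and 6·y_budget + 2·y_airtime = 62.
This yields shadow prices y_budget = 9, y_airtime = 4.
Shadow price of budget = 9.

9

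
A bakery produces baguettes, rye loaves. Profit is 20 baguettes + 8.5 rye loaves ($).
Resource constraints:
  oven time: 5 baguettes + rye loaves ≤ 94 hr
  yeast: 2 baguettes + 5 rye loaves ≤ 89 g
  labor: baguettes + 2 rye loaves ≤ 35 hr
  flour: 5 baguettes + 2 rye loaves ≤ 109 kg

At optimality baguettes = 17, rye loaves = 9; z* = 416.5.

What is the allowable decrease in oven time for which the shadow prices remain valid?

Binding constraints: oven time, labor. The basis is B = [[5,1],[1,2]] with det 9.
Per unit decrease in oven time, x* moves by d = (-0.2222, 0.1111).
The basis stays optimal until baguettes reaches 0; allowable decrease = 76.5 hr.

76.5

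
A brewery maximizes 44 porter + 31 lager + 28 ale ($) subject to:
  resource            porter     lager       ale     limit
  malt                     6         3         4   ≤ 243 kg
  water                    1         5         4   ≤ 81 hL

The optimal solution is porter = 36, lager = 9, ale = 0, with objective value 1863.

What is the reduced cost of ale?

Check each constraint at x*: malt 243/243 (tight); water 81/81 (tight).
The binding rows give the dual system: 6·y_malt + 1·y_water = 44 and 3·y_malt + 5·y_water = 31.
→ y_malt = 7 and y_water = 2.
Reduced cost of ale: c₃ − yᵀa₃ = 28 − (7·4 + 2·4) = 28 − 36 = -8.

-8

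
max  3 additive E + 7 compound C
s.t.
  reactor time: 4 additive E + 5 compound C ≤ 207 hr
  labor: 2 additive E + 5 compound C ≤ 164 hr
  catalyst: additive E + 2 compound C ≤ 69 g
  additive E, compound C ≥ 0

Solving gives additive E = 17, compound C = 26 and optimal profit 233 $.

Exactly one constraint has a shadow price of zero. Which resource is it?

reactor time

reactor time: 198/207 (slack 9)
labor: 164/164 (binding)
catalyst: 69/69 (binding)
By complementary slackness, a constraint with positive slack has shadow price 0 → reactor time.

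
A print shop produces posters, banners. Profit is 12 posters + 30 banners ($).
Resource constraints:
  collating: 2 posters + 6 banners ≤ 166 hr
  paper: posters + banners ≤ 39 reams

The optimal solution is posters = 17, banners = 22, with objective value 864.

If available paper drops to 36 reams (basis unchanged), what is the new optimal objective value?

855

At the optimum: collating uses 166 of 166 (binding); paper uses 39 of 39 (binding).
Dual feasibility on the basic columns requires 2·y_collating + 1·y_paper = 12, 6·y_collating + 1·y_paper = 30.
→ y_collating = 4.5 and y_paper = 3.
Δz = y_paper·Δb = 3 × (-3) = -9, so new z* = 864 − 9 = 855.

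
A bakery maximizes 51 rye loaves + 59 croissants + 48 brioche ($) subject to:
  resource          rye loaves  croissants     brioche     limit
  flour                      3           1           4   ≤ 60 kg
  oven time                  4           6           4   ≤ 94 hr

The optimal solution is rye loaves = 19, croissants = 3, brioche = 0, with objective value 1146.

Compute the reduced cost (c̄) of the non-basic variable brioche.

Both flour and oven time are binding at x*.
The binding rows give the dual system: 3·y_flour + 4·y_oven time = 51 and 1·y_flour + 6·y_oven time = 59.
→ y_flour = 5 and y_oven time = 9.
Reduced cost of brioche: c₃ − yᵀa₃ = 48 − (5·4 + 9·4) = 48 − 56 = -8.

-8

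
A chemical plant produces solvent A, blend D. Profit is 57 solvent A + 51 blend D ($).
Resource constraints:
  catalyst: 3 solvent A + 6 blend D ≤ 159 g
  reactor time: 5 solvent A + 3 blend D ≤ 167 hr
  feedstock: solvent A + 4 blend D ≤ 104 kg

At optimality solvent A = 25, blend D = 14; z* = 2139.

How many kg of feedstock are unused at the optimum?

23

feedstock used = 1·25 + 4·14 = 81; slack = 104 − 81 = 23.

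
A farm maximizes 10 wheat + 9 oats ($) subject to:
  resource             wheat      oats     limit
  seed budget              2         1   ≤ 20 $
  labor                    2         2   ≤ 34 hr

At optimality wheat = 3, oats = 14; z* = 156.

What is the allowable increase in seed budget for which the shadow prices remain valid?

Binding constraints: seed budget, labor. The basis is B = [[2,1],[2,2]] with det 2.
Per unit increase in seed budget, x* moves by d = (1, -1).
The basis stays optimal until oats reaches 0; allowable increase = 14 $.

14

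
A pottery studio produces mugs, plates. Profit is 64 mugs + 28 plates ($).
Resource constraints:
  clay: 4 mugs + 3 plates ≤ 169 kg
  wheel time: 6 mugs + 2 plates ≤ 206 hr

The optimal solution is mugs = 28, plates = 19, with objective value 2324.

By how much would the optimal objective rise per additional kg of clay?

At the optimum: clay uses 169 of 169 (binding); wheel time uses 206 of 206 (binding).
From A_Bᵀ y = c: 4·y_clay + 6·y_wheel time = 64; 3·y_clay + 2·y_wheel time = 28.
Solving: y_clay = 4, y_wheel time = 8.
Shadow price of clay = 4.

4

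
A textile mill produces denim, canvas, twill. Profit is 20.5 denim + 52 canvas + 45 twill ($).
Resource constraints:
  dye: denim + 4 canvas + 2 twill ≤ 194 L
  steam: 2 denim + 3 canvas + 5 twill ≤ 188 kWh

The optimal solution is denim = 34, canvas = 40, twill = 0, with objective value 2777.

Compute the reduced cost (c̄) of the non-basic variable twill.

-2

At the optimum: dye uses 194 of 194 (binding); steam uses 188 of 188 (binding).
From A_Bᵀ y = c: 1·y_dye + 2·y_steam = 20.5; 4·y_dye + 3·y_steam = 52.
→ y_dye = 8.5 and y_steam = 6.
Reduced cost of twill: c₃ − yᵀa₃ = 45 − (8.5·2 + 6·5) = 45 − 47 = -2.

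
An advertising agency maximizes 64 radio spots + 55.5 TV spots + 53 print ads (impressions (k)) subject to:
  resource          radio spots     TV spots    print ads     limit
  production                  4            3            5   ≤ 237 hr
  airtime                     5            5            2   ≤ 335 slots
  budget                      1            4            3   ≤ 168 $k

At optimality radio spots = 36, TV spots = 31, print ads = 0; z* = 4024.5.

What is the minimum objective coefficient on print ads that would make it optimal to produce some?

Binding: production and airtime. Non-binding: budget (8 unused).
By complementary slackness, y = 0 for the non-binding constraint.
From A_Bᵀ y = c: 4·y_production + 5·y_airtime = 64; 3·y_production + 5·y_airtime = 55.5.
→ y_production = 8.5 and y_airtime = 6.
print ads enters the basis when its profit ≥ yᵀa₃ = 8.5·5 + 6·2 = 54.5.

54.5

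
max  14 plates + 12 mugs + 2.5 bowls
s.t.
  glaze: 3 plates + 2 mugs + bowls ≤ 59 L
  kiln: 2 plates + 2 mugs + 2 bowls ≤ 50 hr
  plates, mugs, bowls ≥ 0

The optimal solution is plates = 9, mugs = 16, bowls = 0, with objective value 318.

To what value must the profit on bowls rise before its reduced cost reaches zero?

10

Both glaze and kiln are binding at x*.
From A_Bᵀ y = c: 3·y_glaze + 2·y_kiln = 14; 2·y_glaze + 2·y_kiln = 12.
Solving: y_glaze = 2, y_kiln = 4.
bowls enters the basis when its profit ≥ yᵀa₃ = 2·1 + 4·2 = 10.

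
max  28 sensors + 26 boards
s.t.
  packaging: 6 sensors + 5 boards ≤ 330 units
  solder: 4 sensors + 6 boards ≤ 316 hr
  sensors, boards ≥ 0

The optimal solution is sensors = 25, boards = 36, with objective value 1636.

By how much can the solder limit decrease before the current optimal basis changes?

Binding constraints: packaging, solder. The basis is B = [[6,5],[4,6]] with det 16.
Per unit decrease in solder, x* moves by d = (0.3125, -0.375).
The basis stays optimal until boards reaches 0; allowable decrease = 96 hr.

96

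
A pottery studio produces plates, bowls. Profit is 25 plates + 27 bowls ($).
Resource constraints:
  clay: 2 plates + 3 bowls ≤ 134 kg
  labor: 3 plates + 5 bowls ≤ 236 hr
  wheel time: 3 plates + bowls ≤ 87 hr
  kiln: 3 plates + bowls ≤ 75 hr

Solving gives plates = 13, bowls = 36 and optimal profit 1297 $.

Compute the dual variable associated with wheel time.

Binding: clay and kiln. Non-binding: labor (17 unused), wheel time (12 unused).
Slack constraints have shadow price 0 (complementary slackness).
The binding rows give the dual system: 2·y_clay + 3·y_kiln = 25 and 3·y_clay + 1·y_kiln = 27.
→ y_clay = 8 and y_kiln = 3.
Shadow price of wheel time = 0.

0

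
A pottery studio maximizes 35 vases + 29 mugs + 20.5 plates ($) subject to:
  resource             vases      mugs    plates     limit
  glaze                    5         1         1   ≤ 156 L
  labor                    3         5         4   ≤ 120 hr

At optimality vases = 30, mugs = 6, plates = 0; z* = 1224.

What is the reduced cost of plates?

-3.5

Check each constraint at x*: glaze 156/156 (tight); labor 120/120 (tight).
From A_Bᵀ y = c: 5·y_glaze + 3·y_labor = 35; 1·y_glaze + 5·y_labor = 29.
Solving: y_glaze = 4, y_labor = 5.
Reduced cost of plates: c₃ − yᵀa₃ = 20.5 − (4·1 + 5·4) = 20.5 − 24 = -3.5.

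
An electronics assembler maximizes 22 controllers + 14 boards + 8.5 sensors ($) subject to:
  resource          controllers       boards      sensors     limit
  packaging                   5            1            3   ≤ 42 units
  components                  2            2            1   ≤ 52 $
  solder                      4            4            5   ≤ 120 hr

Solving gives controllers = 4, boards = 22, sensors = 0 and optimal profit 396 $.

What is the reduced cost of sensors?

Check each constraint at x*: packaging 42/42 (tight); components 52/52 (tight); solder 104/120 (slack 16).
Since solder is not tight, its dual is 0.
From A_Bᵀ y = c: 5·y_packaging + 2·y_components = 22; 1·y_packaging + 2·y_components = 14.
This yields shadow prices y_packaging = 2, y_components = 6.
Reduced cost of sensors: c₃ − yᵀa₃ = 8.5 − (2·3 + 6·1) = 8.5 − 12 = -3.5.

-3.5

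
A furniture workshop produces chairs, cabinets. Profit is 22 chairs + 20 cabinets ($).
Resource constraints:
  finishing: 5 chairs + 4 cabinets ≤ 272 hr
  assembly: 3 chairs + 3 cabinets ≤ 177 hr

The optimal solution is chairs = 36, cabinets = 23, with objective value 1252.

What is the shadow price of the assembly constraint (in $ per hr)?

Both finishing and assembly are binding at x*.
From A_Bᵀ y = c: 5·y_finishing + 3·y_assembly = 22; 4·y_finishing + 3·y_assembly = 20.
Solving: y_finishing = 2, y_assembly = 4.
Shadow price of assembly = 4.

4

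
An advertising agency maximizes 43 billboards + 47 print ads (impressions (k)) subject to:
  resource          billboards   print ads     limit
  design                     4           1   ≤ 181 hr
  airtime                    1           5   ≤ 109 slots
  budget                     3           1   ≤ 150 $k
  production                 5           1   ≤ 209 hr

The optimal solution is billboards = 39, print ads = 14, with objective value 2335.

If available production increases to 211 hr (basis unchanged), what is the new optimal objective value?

2349

At the optimum: design uses 170 of 181 (slack = 11); airtime uses 109 of 109 (binding); budget uses 131 of 150 (slack = 19); production uses 209 of 209 (binding).
Since design, budget are not tight, their duals are 0.
The binding rows give the dual system: 1·y_airtime + 5·y_production = 43 and 5·y_airtime + 1·y_production = 47.
This yields shadow prices y_airtime = 8, y_production = 7.
Δz = y_production·Δb = 7 × (2) = 14, so new z* = 2335 + 14 = 2349.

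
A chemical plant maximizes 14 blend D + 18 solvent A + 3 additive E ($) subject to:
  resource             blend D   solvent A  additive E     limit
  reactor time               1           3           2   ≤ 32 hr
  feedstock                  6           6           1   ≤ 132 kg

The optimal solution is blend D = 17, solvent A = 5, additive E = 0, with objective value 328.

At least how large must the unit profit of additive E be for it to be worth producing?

6

Check each constraint at x*: reactor time 32/32 (tight); feedstock 132/132 (tight).
The binding rows give the dual system: 1·y_reactor time + 6·y_feedstock = 14 and 3·y_reactor time + 6·y_feedstock = 18.
This yields shadow prices y_reactor time = 2, y_feedstock = 2.
additive E enters the basis when its profit ≥ yᵀa₃ = 2·2 + 2·1 = 6.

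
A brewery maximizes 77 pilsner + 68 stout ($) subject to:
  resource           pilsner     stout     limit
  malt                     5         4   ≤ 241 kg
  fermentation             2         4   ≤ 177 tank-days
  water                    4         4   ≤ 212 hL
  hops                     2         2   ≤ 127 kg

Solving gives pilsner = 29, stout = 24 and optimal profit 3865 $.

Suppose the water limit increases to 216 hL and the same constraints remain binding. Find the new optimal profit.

3897

Check each constraint at x*: malt 241/241 (tight); fermentation 154/177 (slack 23); water 212/212 (tight); hops 106/127 (slack 21).
Since fermentation, hops are not tight, their duals are 0.
From A_Bᵀ y = c: 5·y_malt + 4·y_water = 77; 4·y_malt + 4·y_water = 68.
→ y_malt = 9 and y_water = 8.
Δz = y_water·Δb = 8 × (4) = 32, so new z* = 3865 + 32 = 3897.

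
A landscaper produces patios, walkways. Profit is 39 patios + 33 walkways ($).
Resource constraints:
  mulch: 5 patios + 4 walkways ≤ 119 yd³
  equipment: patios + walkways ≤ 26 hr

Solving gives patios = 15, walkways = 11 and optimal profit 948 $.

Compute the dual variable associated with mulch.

6

Check each constraint at x*: mulch 119/119 (tight); equipment 26/26 (tight).
From A_Bᵀ y = c: 5·y_mulch + 1·y_equipment = 39; 4·y_mulch + 1·y_equipment = 33.
This yields shadow prices y_mulch = 6, y_equipment = 9.
Shadow price of mulch = 6.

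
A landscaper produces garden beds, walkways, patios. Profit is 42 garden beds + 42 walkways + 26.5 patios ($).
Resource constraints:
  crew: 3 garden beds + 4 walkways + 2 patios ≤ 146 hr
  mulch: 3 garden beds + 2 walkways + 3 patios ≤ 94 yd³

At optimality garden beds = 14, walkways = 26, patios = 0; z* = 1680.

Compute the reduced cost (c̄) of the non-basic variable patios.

Both crew and mulch are binding at x*.
From A_Bᵀ y = c: 3·y_crew + 3·y_mulch = 42; 4·y_crew + 2·y_mulch = 42.
This yields shadow prices y_crew = 7, y_mulch = 7.
Reduced cost of patios: c₃ − yᵀa₃ = 26.5 − (7·2 + 7·3) = 26.5 − 35 = -8.5.

-8.5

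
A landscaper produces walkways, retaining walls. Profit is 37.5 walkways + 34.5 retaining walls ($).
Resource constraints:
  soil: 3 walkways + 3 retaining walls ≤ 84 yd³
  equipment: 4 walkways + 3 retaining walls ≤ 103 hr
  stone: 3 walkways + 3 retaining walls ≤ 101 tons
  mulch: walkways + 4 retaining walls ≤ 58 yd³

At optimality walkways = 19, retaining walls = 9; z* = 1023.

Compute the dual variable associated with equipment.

At the optimum: soil uses 84 of 84 (binding); equipment uses 103 of 103 (binding); stone uses 84 of 101 (slack = 17); mulch uses 55 of 58 (slack = 3).
Slack constraints have shadow price 0 (complementary slackness).
Dual feasibility on the basic columns requires 3·y_soil + 4·y_equipment = 37.5, 3·y_soil + 3·y_equipment = 34.5.
This yields shadow prices y_soil = 8.5, y_equipment = 3.
Shadow price of equipment = 3.

3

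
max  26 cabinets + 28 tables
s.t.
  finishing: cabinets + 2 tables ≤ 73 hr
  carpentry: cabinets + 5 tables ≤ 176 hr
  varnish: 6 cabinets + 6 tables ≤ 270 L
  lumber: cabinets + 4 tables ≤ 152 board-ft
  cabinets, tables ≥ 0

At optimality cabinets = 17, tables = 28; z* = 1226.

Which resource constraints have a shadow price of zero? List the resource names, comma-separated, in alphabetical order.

finishing: 73/73 (binding)
carpentry: 157/176 (slack 19)
varnish: 270/270 (binding)
lumber: 129/152 (slack 23)
By complementary slackness, a constraint with positive slack has shadow price 0 → carpentry, lumber.

carpentry, lumber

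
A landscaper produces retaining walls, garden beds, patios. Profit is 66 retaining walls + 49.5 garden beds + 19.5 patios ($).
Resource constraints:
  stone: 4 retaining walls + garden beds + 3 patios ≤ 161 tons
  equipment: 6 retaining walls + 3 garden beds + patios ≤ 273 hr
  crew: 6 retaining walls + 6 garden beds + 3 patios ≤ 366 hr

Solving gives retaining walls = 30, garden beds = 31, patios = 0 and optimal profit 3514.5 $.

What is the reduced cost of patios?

-2.5

At the optimum: stone uses 151 of 161 (slack = 10); equipment uses 273 of 273 (binding); crew uses 366 of 366 (binding).
Slack constraints have shadow price 0 (complementary slackness).
Dual feasibility on the basic columns requires 6·y_equipment + 6·y_crew = 66, 3·y_equipment + 6·y_crew = 49.5.
This yields shadow prices y_equipment = 5.5, y_crew = 5.5.
Reduced cost of patios: c₃ − yᵀa₃ = 19.5 − (5.5·1 + 5.5·3) = 19.5 − 22 = -2.5.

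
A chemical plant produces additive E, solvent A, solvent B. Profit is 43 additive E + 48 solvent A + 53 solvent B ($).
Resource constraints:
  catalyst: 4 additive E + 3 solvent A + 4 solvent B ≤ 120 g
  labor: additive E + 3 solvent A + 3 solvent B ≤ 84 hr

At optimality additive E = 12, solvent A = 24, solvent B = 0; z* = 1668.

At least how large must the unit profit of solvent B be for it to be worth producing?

57

Check each constraint at x*: catalyst 120/120 (tight); labor 84/84 (tight).
From A_Bᵀ y = c: 4·y_catalyst + 1·y_labor = 43; 3·y_catalyst + 3·y_labor = 48.
→ y_catalyst = 9 and y_labor = 7.
solvent B enters the basis when its profit ≥ yᵀa₃ = 9·4 + 7·3 = 57.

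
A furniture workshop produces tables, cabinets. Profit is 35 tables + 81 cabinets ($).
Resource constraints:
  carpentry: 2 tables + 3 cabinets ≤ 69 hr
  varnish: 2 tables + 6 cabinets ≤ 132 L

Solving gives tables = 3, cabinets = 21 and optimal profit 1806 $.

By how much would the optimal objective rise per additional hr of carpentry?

Both carpentry and varnish are binding at x*.
Dual feasibility on the basic columns requires 2·y_carpentry + 2·y_varnish = 35, 3·y_carpentry + 6·y_varnish = 81.
→ y_carpentry = 8 and y_varnish = 9.5.
Shadow price of carpentry = 8.

8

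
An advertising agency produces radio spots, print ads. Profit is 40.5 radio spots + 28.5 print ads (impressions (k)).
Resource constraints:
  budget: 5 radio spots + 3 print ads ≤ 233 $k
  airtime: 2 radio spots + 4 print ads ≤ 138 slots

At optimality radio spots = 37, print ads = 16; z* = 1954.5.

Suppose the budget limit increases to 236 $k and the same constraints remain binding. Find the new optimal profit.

Check each constraint at x*: budget 233/233 (tight); airtime 138/138 (tight).
Dual feasibility on the basic columns requires 5·y_budget + 2·y_airtime = 40.5, 3·y_budget + 4·y_airtime = 28.5.
Solving: y_budget = 7.5, y_airtime = 1.5.
Δz = y_budget·Δb = 7.5 × (3) = 22.5, so new z* = 1954.5 + 22.5 = 1977.

1977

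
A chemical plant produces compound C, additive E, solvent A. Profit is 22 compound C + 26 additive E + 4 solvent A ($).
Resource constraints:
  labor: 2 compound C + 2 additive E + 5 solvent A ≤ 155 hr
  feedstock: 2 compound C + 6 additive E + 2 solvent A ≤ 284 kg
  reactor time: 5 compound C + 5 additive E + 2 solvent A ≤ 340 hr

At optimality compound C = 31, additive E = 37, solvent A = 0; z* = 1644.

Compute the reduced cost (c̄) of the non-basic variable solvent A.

At the optimum: labor uses 136 of 155 (slack = 19); feedstock uses 284 of 284 (binding); reactor time uses 340 of 340 (binding).
Since labor is not tight, its dual is 0.
The binding rows give the dual system: 2·y_feedstock + 5·y_reactor time = 22 and 6·y_feedstock + 5·y_reactor time = 26.
Solving: y_feedstock = 1, y_reactor time = 4.
Reduced cost of solvent A: c₃ − yᵀa₃ = 4 − (1·2 + 4·2) = 4 − 10 = -6.

-6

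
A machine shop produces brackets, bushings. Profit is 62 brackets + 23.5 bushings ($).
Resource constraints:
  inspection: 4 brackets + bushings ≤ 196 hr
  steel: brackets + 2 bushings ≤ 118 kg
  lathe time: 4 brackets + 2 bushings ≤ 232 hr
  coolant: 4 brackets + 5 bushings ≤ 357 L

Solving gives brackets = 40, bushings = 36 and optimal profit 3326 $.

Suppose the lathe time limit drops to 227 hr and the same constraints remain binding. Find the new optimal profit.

3286

Check each constraint at x*: inspection 196/196 (tight); steel 112/118 (slack 6); lathe time 232/232 (tight); coolant 340/357 (slack 17).
Slack constraints have shadow price 0 (complementary slackness).
Dual feasibility on the basic columns requires 4·y_inspection + 4·y_lathe time = 62, 1·y_inspection + 2·y_lathe time = 23.5.
This yields shadow prices y_inspection = 7.5, y_lathe time = 8.
Δz = y_lathe time·Δb = 8 × (-5) = -40, so new z* = 3326 − 40 = 3286.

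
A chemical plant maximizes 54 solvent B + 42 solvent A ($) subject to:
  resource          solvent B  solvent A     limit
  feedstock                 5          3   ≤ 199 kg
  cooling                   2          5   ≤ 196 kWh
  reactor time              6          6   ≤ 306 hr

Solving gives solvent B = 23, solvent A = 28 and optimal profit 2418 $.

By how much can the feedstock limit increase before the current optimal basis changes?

56

Binding constraints: feedstock, reactor time. The basis is B = [[5,3],[6,6]] with det 12.
Per unit increase in feedstock, x* moves by d = (0.5, -0.5).
The basis stays optimal until solvent A reaches 0; allowable increase = 56 kg.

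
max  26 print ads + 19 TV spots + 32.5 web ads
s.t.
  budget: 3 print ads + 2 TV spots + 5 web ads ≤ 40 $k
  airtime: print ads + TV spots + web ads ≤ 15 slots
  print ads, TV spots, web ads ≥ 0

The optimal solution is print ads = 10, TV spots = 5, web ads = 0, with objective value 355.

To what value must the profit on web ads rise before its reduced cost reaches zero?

40

Both budget and airtime are binding at x*.
The binding rows give the dual system: 3·y_budget + 1·y_airtime = 26 and 2·y_budget + 1·y_airtime = 19.
Solving: y_budget = 7, y_airtime = 5.
web ads enters the basis when its profit ≥ yᵀa₃ = 7·5 + 5·1 = 40.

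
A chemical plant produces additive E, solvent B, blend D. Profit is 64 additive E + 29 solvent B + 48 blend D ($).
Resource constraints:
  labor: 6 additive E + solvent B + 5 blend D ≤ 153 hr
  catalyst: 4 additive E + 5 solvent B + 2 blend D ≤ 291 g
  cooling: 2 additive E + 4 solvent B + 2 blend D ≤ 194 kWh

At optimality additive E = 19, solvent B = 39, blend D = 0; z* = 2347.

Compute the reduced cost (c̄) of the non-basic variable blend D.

At the optimum: labor uses 153 of 153 (binding); catalyst uses 271 of 291 (slack = 20); cooling uses 194 of 194 (binding).
By complementary slackness, y = 0 for the non-binding constraint.
The binding rows give the dual system: 6·y_labor + 2·y_cooling = 64 and 1·y_labor + 4·y_cooling = 29.
Solving: y_labor = 9, y_cooling = 5.
Reduced cost of blend D: c₃ − yᵀa₃ = 48 − (9·5 + 5·2) = 48 − 55 = -7.

-7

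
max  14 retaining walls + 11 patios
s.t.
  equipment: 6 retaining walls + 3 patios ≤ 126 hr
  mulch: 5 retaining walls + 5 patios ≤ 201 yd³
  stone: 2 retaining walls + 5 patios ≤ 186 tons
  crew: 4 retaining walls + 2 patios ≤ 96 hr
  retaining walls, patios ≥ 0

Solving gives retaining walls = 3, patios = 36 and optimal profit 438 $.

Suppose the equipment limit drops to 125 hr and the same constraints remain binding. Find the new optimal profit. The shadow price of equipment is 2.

Δb = -1, so new z* = 438 + (2)·(-1) = 438 − 2 = 436.

436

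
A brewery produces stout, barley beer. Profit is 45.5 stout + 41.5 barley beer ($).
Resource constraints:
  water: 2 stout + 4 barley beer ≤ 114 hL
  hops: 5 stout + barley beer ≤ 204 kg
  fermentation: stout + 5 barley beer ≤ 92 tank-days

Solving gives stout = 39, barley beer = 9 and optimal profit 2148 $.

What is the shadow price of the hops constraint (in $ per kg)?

Check each constraint at x*: water 114/114 (tight); hops 204/204 (tight); fermentation 84/92 (slack 8).
By complementary slackness, y = 0 for the non-binding constraint.
Dual feasibility on the basic columns requires 2·y_water + 5·y_hops = 45.5, 4·y_water + 1·y_hops = 41.5.
Solving: y_water = 9, y_hops = 5.5.
Shadow price of hops = 5.5.

5.5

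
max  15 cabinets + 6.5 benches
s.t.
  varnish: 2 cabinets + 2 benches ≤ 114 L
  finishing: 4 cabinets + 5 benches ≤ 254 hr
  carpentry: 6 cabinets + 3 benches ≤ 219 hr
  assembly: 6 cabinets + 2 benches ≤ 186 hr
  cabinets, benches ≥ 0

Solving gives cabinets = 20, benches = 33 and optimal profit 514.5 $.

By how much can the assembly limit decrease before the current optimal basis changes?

Binding constraints: carpentry, assembly. The basis is B = [[6,3],[6,2]] with det -6.
Per unit decrease in assembly, x* moves by d = (-0.5, 1).
The basis stays optimal until finishing becomes binding; allowable decrease = 3 hr.

3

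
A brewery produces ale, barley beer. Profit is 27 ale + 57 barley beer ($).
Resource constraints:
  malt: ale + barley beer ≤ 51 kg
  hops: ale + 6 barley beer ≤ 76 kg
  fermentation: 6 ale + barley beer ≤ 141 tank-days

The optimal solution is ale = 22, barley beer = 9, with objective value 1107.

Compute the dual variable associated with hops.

At the optimum: malt uses 31 of 51 (slack = 20); hops uses 76 of 76 (binding); fermentation uses 141 of 141 (binding).
By complementary slackness, y = 0 for the non-binding constraint.
From A_Bᵀ y = c: 1·y_hops + 6·y_fermentation = 27; 6·y_hops + 1·y_fermentation = 57.
Solving: y_hops = 9, y_fermentation = 3.
Shadow price of hops = 9.

9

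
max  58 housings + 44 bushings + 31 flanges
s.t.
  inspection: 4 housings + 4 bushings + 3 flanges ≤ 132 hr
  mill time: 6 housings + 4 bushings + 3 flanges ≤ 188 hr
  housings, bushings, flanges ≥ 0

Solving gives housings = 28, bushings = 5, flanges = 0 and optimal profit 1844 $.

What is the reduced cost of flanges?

Both inspection and mill time are binding at x*.
The binding rows give the dual system: 4·y_inspection + 6·y_mill time = 58 and 4·y_inspection + 4·y_mill time = 44.
Solving: y_inspection = 4, y_mill time = 7.
Reduced cost of flanges: c₃ − yᵀa₃ = 31 − (4·3 + 7·3) = 31 − 33 = -2.

-2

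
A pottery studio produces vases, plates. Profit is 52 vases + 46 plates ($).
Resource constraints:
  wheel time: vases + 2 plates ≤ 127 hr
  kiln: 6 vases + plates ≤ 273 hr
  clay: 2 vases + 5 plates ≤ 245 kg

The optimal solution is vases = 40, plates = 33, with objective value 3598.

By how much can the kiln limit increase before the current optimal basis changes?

462

Binding constraints: kiln, clay. The basis is B = [[6,1],[2,5]] with det 28.
Per unit increase in kiln, x* moves by d = (0.1786, -0.0714).
The basis stays optimal until plates reaches 0; allowable increase = 462 hr.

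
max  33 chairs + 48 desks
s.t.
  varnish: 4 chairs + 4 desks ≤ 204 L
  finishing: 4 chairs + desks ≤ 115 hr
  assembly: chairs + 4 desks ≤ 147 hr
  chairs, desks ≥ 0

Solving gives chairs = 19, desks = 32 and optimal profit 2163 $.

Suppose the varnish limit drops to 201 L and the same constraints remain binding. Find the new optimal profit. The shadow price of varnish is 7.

Δb = -3, so new z* = 2163 + (7)·(-3) = 2163 − 21 = 2142.

2142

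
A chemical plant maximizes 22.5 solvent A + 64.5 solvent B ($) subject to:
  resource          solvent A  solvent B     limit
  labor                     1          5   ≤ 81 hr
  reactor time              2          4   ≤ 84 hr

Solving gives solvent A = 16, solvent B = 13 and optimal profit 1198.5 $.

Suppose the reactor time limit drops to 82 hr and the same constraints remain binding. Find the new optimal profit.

Check each constraint at x*: labor 81/81 (tight); reactor time 84/84 (tight).
From A_Bᵀ y = c: 1·y_labor + 2·y_reactor time = 22.5; 5·y_labor + 4·y_reactor time = 64.5.
→ y_labor = 6.5 and y_reactor time = 8.
Δz = y_reactor time·Δb = 8 × (-2) = -16, so new z* = 1198.5 − 16 = 1182.5.

1182.5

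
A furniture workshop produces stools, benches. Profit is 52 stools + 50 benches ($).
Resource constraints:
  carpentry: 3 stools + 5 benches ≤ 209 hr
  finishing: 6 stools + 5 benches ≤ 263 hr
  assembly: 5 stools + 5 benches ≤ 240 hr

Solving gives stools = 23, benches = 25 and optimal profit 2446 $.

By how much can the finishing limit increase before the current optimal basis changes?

Binding constraints: finishing, assembly. The basis is B = [[6,5],[5,5]] with det 5.
Per unit increase in finishing, x* moves by d = (1, -1).
The basis stays optimal until benches reaches 0; allowable increase = 25 hr.

25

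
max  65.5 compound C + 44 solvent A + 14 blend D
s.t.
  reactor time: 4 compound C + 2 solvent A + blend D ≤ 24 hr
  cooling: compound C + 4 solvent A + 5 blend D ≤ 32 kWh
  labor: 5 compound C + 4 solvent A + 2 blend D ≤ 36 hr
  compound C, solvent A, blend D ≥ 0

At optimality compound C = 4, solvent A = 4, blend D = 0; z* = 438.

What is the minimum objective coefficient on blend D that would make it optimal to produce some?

Check each constraint at x*: reactor time 24/24 (tight); cooling 20/32 (slack 12); labor 36/36 (tight).
Since cooling is not tight, its dual is 0.
Dual feasibility on the basic columns requires 4·y_reactor time + 5·y_labor = 65.5, 2·y_reactor time + 4·y_labor = 44.
→ y_reactor time = 7 and y_labor = 7.5.
blend D enters the basis when its profit ≥ yᵀa₃ = 7·1 + 7.5·2 = 22.

22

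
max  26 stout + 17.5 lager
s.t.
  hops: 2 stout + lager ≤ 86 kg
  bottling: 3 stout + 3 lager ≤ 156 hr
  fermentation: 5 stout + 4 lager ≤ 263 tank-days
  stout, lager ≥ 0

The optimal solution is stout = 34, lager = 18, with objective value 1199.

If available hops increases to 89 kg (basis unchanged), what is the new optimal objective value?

1224.5

Binding: hops and bottling. Non-binding: fermentation (21 unused).
Since fermentation is not tight, its dual is 0.
From A_Bᵀ y = c: 2·y_hops + 3·y_bottling = 26; 1·y_hops + 3·y_bottling = 17.5.
This yields shadow prices y_hops = 8.5, y_bottling = 3.
Δz = y_hops·Δb = 8.5 × (3) = 25.5, so new z* = 1199 + 25.5 = 1224.5.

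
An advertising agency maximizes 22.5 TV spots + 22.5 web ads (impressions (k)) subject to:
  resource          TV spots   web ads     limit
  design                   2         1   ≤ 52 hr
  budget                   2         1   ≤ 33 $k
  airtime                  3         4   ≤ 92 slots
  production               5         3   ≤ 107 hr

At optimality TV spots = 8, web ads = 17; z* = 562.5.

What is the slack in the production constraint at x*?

production used = 5·8 + 3·17 = 91; slack = 107 − 91 = 16.

16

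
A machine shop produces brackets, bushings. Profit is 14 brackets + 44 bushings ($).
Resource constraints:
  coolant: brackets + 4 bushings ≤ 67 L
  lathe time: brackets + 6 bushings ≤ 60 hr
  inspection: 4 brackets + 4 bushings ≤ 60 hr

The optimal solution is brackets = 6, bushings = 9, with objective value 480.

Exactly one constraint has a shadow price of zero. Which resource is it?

coolant: 42/67 (slack 25)
lathe time: 60/60 (binding)
inspection: 60/60 (binding)
By complementary slackness, a constraint with positive slack has shadow price 0 → coolant.

coolant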